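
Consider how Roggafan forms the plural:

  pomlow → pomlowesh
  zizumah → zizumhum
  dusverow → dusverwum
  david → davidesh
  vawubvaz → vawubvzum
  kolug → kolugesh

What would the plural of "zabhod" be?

dusverow and pomlow both end in -w yet inflect differently (dusverwum, pomlowesh), so the final letter is not what conditions the rule; the number of vowels is.
"zabhod" has 2 vowels. The stems with 2 vowels (david → davidesh, kolug → kolugesh, pomlow → pomlowesh) add -esh.
So zabhod → zabhodesh.

zabhodesh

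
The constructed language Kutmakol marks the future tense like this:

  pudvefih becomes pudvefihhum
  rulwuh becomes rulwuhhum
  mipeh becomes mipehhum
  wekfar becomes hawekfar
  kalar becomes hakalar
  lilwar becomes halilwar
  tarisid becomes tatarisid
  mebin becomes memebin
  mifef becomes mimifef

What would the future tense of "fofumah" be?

fofumahhum

pudvefih and tarisid both have last vowel 'i' yet inflect differently (pudvefihhum, tatarisid), so the last vowel is not what conditions the rule; the final letter is.
"fofumah" ends in -h. The stems ending in -h (pudvefih → pudvefihhum, rulwuh → rulwuhhum, mipeh → mipehhum) double the final consonant and add -um.
The other patterns: stems ending in -r add the prefix ha-; stems ending in -d, -f or -n repeat the first consonant+vowel as a prefix.
So fofumah → fofumahhum.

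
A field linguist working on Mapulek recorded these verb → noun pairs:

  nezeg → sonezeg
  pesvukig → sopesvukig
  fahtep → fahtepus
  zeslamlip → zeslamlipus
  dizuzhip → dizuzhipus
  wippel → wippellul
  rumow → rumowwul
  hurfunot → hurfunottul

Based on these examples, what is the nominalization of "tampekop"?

tampekopus

nezeg and fahtep both have last vowel 'e' yet inflect differently (sonezeg, fahtepus), so the last vowel is not what conditions the rule; the final letter is.
"tampekop" ends in -p. The stems ending in -p (fahtep → fahtepus, zeslamlip → zeslamlipus, dizuzhip → dizuzhipus) add -us.
So tampekop → tampekopus.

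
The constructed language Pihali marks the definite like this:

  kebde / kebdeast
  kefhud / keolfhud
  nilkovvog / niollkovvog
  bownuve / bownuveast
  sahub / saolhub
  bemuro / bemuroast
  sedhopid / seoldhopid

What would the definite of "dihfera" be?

dihferaast

nilkovvog and bemuro both have last vowel 'o' yet inflect differently (niollkovvog, bemuroast), so the last vowel is not what conditions the rule; whether the stem ends in a vowel or a consonant is.
"dihfera" ends in a vowel. The stems ending in a vowel (kebde → kebdeast, bownuve → bownuveast, bemuro → bemuroast) add -ast.
The other pattern: stems ending in a consonant insert -ol- after the first vowel.
So dihfera → dihferaast.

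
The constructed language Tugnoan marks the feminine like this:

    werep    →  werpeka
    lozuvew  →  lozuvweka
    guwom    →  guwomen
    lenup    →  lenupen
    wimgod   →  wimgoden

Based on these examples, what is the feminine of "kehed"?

kehdeka

"kehed" has last vowel 'e'. The stems whose last vowel is 'e' (lozuvew → lozuvweka, werep → werpeka) delete the last vowel and add -eka.
The other pattern: stems whose last vowel is 'o' or 'u' add -en.
So kehed → kehdeka.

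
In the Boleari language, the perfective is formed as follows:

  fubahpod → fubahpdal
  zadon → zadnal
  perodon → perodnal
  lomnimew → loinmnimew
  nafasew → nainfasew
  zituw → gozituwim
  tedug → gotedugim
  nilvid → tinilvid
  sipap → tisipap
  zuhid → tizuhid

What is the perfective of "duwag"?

tiduwag

lomnimew and zituw both end in -w yet inflect differently (loinmnimew, gozituwim), so the final letter is not what conditions the rule; the last vowel is.
"duwag" has last vowel 'a'. The one such stem in the data (sipap → tisipap) adds the prefix ti-, so the same rule applies.
The other patterns: stems whose last vowel is 'o' delete the last vowel and add -al; stems whose last vowel is 'e' insert -in- after the first vowel; stems whose last vowel is 'u' add go- … -im around the stem.
So duwag → tiduwag.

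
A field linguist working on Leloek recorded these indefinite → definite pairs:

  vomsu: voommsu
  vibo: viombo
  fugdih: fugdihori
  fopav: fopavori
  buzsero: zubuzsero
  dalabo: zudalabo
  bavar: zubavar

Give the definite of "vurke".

vuomrke

vibo and buzsero both end in -o yet inflect differently (viombo, zubuzsero), so the final letter is not what conditions the rule; the first letter is.
"vurke" begins with v-. The stems beginning with v- (vomsu → voommsu, vibo → viombo) insert -om- after the first vowel.
The other patterns: stems beginning with f- add -ori; stems beginning with b- or d- add the prefix zu-.
So vurke → vuomrke.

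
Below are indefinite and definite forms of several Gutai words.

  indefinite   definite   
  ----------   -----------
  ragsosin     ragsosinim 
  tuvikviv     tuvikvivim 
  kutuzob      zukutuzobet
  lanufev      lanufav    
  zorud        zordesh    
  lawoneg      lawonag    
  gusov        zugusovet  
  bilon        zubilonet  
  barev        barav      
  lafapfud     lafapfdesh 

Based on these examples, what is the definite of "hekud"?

hekdesh

"hekud" has last vowel 'u'. The stems whose last vowel is 'u' (zorud → zordesh, lafapfud → lafapfdesh) delete the last vowel and add -esh.
So hekud → hekdesh.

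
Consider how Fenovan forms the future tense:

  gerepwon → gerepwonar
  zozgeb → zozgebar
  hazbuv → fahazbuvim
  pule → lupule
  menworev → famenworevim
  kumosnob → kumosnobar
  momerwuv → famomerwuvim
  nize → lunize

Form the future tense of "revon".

revonar

zozgeb and nize both have last vowel 'e' yet inflect differently (zozgebar, lunize), so the last vowel is not what conditions the rule; the final letter is.
"revon" ends in -n. The one such stem in the data (gerepwon → gerepwonar) adds -ar, so the same rule applies.
The other patterns: stems ending in -e add the prefix lu-; stems ending in -v add fa- … -im around the stem.
So revon → revonar.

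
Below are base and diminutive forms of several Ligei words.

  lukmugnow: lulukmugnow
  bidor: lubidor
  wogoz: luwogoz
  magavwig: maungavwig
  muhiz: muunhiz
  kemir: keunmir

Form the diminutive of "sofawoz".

lusofawoz

wogoz and muhiz both end in -z yet inflect differently (luwogoz, muunhiz), so the final letter is not what conditions the rule; the last vowel is.
"sofawoz" has last vowel 'o'. The stems whose last vowel is 'o' (lukmugnow → lulukmugnow, bidor → lubidor, wogoz → luwogoz) add the prefix lu-.
So sofawoz → lusofawoz.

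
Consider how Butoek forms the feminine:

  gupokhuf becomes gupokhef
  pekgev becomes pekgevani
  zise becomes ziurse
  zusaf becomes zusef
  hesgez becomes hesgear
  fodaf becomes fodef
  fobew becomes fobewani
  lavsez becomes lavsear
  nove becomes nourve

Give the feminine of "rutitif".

nove and hesgez both have last vowel 'e' yet inflect differently (nourve, hesgear), so the last vowel is not what conditions the rule; the final letter is.
"rutitif" ends in -f. The stems ending in -f (zusaf → zusef, fodaf → fodef, gupokhuf → gupokhef) change the last vowel to 'e'.
So rutitif → rutitef.

rutitef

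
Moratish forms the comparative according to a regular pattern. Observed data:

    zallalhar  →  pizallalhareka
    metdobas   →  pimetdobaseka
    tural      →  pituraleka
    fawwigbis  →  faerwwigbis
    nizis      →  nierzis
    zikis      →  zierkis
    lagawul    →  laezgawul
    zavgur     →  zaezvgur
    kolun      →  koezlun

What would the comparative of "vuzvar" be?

pivuzvareka

"vuzvar" has last vowel 'a'. The stems whose last vowel is 'a' (zallalhar → pizallalhareka, metdobas → pimetdobaseka, tural → pituraleka) add pi- … -eka around the stem.
So vuzvar → pivuzvareka.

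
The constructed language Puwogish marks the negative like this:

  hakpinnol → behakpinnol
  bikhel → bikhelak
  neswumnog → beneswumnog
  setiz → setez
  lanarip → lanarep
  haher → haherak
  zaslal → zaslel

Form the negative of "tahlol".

betahlol

bikhel and hakpinnol both end in -l yet inflect differently (bikhelak, behakpinnol), so the final letter is not what conditions the rule; the last vowel is.
"tahlol" has last vowel 'o'. The stems whose last vowel is 'o' (hakpinnol → behakpinnol, neswumnog → beneswumnog) add the prefix be-.
The other patterns: stems whose last vowel is 'e' add -ak; stems whose last vowel is 'a' or 'i' change the last vowel to 'e'.
So tahlol → betahlol.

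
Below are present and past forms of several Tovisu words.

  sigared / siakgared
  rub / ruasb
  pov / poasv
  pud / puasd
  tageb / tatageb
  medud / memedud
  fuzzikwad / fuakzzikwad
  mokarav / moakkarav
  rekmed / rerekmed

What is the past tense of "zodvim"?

"zodvim" has 2 vowels. The stems with 2 vowels (tageb → tatageb, medud → memedud, rekmed → rerekmed) repeat the first consonant+vowel as a prefix.
The other patterns: stems with 1 vowel insert -as- after the first vowel; stems with 3 vowels insert -ak- after the first vowel.
So zodvim → zozodvim.

zozodvim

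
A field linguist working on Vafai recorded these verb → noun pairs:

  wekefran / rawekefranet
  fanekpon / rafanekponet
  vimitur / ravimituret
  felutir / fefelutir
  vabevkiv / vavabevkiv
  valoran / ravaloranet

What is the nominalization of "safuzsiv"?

"safuzsiv" has last vowel 'i'. The stems whose last vowel is 'i' (felutir → fefelutir, vabevkiv → vavabevkiv) repeat the first consonant+vowel as a prefix.
So safuzsiv → sasafuzsiv.

sasafuzsiv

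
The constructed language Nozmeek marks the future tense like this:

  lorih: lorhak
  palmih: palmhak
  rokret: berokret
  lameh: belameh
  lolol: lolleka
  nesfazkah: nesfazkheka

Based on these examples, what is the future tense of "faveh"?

"faveh" has last vowel 'e'. The stems whose last vowel is 'e' (rokret → berokret, lameh → belameh) add the prefix be-.
So faveh → befaveh.

befaveh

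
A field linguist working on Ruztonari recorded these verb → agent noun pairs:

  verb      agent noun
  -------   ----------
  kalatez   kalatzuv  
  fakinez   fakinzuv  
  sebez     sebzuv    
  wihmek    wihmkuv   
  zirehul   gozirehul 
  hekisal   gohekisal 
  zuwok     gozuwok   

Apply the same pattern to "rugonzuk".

"rugonzuk" has last vowel 'u'. The one such stem in the data (zirehul → gozirehul) adds the prefix go-, so the same rule applies.
So rugonzuk → gorugonzuk.

gorugonzuk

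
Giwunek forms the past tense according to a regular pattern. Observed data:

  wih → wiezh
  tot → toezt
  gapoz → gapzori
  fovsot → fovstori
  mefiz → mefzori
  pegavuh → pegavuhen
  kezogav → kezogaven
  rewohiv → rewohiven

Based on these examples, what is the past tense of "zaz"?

"zaz" has 1 vowel. The stems with 1 vowel (wih → wiezh, tot → toezt) insert -ez- after the first vowel.
The other patterns: stems with 2 vowels delete the last vowel and add -ori; stems with 3 vowels add -en.
So zaz → zaezz.

zaezz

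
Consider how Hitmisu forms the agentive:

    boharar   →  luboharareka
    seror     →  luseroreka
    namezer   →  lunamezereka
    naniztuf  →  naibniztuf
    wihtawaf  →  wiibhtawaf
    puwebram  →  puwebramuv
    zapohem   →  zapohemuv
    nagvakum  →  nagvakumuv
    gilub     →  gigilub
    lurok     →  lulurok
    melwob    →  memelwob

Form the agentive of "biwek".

bibiwek

"biwek" ends in -k. The one such stem in the data (lurok → lulurok) repeats the first consonant+vowel as a prefix (as do gilub, melwob), so the same rule applies.
The other patterns: stems ending in -r add lu- … -eka around the stem; stems ending in -f insert -ib- after the first vowel; stems ending in -m add -uv.
So biwek → bibiwek.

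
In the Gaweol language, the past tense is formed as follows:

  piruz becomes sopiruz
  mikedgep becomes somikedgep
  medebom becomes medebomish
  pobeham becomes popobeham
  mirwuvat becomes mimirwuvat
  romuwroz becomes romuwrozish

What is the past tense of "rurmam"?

rururmam

"rurmam" has last vowel 'a'. The stems whose last vowel is 'a' (pobeham → popobeham, mirwuvat → mimirwuvat) repeat the first consonant+vowel as a prefix.
So rurmam → rururmam.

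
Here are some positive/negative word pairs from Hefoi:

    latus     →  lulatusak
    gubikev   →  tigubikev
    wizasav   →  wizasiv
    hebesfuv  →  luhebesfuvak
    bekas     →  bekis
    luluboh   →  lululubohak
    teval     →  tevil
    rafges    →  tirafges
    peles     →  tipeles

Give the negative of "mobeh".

timobeh

rafges and bekas both end in -s yet inflect differently (tirafges, bekis), so the final letter is not what conditions the rule; the last vowel is.
"mobeh" has last vowel 'e'. The stems whose last vowel is 'e' (gubikev → tigubikev, rafges → tirafges, peles → tipeles) add the prefix ti-.
So mobeh → timobeh.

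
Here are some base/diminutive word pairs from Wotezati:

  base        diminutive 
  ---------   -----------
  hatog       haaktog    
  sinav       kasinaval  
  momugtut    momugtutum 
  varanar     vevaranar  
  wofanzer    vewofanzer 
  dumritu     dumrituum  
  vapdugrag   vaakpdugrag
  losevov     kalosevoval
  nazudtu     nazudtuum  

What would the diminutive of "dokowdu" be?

sinav and varanar both have last vowel 'a' yet inflect differently (kasinaval, vevaranar), so the last vowel is not what conditions the rule; the final letter is.
"dokowdu" ends in -u. The stems ending in -u (dumritu → dumrituum, nazudtu → nazudtuum) add -um.
So dokowdu → dokowduum.

dokowduum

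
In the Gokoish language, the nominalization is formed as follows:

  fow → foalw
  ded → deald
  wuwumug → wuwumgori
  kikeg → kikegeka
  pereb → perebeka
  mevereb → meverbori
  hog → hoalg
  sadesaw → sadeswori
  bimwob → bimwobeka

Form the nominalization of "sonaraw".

hog and kikeg both end in -g yet inflect differently (hoalg, kikegeka), so the final letter is not what conditions the rule; the number of vowels is.
"sonaraw" has 3 vowels. The stems with 3 vowels (sadesaw → sadeswori, mevereb → meverbori, wuwumug → wuwumgori) delete the last vowel and add -ori.
So sonaraw → sonarwori.

sonarwori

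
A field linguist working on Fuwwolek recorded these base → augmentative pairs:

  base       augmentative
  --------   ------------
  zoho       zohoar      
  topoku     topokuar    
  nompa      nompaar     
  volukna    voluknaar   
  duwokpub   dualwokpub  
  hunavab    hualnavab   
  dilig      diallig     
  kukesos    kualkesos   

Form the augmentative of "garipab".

"garipab" ends in a consonant. The stems ending in a consonant (duwokpub → dualwokpub, hunavab → hualnavab, dilig → diallig) insert -al- after the first vowel.
The other pattern: stems ending in a vowel add -ar.
So garipab → gaalripab.

gaalripab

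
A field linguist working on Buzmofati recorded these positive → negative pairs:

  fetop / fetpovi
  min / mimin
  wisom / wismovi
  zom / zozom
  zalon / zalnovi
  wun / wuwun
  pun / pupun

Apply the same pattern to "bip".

bibip

zalon and pun both end in -n yet inflect differently (zalnovi, pupun), so the final letter is not what conditions the rule; the number of vowels is.
"bip" has 1 vowel. The stems with 1 vowel (pun → pupun, wun → wuwun, zom → zozom) repeat the first consonant+vowel as a prefix.
The other pattern: stems with 2 vowels delete the last vowel and add -ovi.
So bip → bibip.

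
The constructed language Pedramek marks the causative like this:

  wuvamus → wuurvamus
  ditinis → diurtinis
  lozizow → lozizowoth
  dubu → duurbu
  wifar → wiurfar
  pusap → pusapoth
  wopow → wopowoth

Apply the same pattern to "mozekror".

pusap and wifar both have last vowel 'a' yet inflect differently (pusapoth, wiurfar), so the last vowel is not what conditions the rule; the final letter is.
"mozekror" ends in -r. The one such stem in the data (wifar → wiurfar) inserts -ur- after the first vowel (as do wuvamus, ditinis), so the same rule applies.
So mozekror → mourzekror.

mourzekror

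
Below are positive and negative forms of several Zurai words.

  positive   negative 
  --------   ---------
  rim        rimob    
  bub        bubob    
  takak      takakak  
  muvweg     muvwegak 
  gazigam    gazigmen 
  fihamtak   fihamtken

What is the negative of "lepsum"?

"lepsum" has 2 vowels. The stems with 2 vowels (takak → takakak, muvweg → muvwegak) add -ak.
So lepsum → lepsumak.

lepsumak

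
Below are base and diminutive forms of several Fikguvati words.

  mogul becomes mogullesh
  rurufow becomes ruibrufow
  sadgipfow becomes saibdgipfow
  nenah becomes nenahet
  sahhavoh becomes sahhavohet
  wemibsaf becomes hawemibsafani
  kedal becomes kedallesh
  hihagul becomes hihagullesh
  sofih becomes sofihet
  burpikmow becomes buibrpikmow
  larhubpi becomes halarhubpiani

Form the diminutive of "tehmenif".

sahhavoh and rurufow both have last vowel 'o' yet inflect differently (sahhavohet, ruibrufow), so the last vowel is not what conditions the rule; the final letter is.
"tehmenif" ends in -f. The one such stem in the data (wemibsaf → hawemibsafani) adds ha- … -ani around the stem, so the same rule applies.
The other patterns: stems ending in -h add -et; stems ending in -w insert -ib- after the first vowel; stems ending in -l double the final consonant and add -esh.
So tehmenif → hatehmenifani.

hatehmenifani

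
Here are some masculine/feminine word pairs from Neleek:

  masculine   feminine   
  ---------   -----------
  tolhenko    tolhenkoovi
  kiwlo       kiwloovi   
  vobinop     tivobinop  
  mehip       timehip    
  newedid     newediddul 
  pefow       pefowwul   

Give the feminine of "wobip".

vobinop and kiwlo both have last vowel 'o' yet inflect differently (tivobinop, kiwloovi), so the last vowel is not what conditions the rule; the final letter is.
"wobip" ends in -p. The stems ending in -p (vobinop → tivobinop, mehip → timehip) add the prefix ti-.
The other patterns: stems ending in -o add -ovi; stems ending in -d or -w double the final consonant and add -ul.
So wobip → tiwobip.

tiwobip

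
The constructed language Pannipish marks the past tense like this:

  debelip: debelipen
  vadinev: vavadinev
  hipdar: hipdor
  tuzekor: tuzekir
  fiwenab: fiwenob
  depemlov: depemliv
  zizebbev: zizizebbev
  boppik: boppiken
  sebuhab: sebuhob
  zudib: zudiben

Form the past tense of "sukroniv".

tuzekor and hipdar both end in -r yet inflect differently (tuzekir, hipdor), so the final letter is not what conditions the rule; the last vowel is.
"sukroniv" has last vowel 'i'. The stems whose last vowel is 'i' (zudib → zudiben, boppik → boppiken, debelip → debelipen) add -en.
The other patterns: stems whose last vowel is 'o' change the last vowel to 'i'; stems whose last vowel is 'a' change the last vowel to 'o'; stems whose last vowel is 'e' repeat the first consonant+vowel as a prefix.
So sukroniv → sukroniven.

sukroniven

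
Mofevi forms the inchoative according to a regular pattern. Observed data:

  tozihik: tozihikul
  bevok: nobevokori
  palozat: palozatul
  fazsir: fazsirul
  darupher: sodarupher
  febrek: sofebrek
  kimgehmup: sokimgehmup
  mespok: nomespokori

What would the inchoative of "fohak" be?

mespok and febrek both end in -k yet inflect differently (nomespokori, sofebrek), so the final letter is not what conditions the rule; the last vowel is.
"fohak" has last vowel 'a'. The one such stem in the data (palozat → palozatul) adds -ul, so the same rule applies.
The other patterns: stems whose last vowel is 'o' add no- … -ori around the stem; stems whose last vowel is 'e' or 'u' add the prefix so-.
So fohak → fohakul.

fohakul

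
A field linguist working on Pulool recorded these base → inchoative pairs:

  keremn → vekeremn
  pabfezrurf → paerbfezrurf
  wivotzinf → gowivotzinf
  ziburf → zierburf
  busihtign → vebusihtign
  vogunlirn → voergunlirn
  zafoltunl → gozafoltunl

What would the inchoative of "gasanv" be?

gogasanv

"gasanv" has second-to-last letter 'n'. The stems whose second-to-last letter is 'n' (wivotzinf → gowivotzinf, zafoltunl → gozafoltunl) add the prefix go-.
The other patterns: stems whose second-to-last letter is 'r' insert -er- after the first vowel; stems whose second-to-last letter is 'g' or 'm' add the prefix ve-.
So gasanv → gogasanv.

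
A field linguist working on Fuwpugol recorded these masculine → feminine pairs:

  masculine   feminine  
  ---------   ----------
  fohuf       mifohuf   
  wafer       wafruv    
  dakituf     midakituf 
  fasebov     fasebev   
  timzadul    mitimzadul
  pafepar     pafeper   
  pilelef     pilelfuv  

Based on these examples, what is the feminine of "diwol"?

diwel

fohuf and pilelef both end in -f yet inflect differently (mifohuf, pilelfuv), so the final letter is not what conditions the rule; the last vowel is.
"diwol" has last vowel 'o'. The one such stem in the data (fasebov → fasebev) changes the last vowel to 'e' (as does pafepar), so the same rule applies.
The other patterns: stems whose last vowel is 'u' add the prefix mi-; stems whose last vowel is 'e' delete the last vowel and add -uv.
So diwol → diwel.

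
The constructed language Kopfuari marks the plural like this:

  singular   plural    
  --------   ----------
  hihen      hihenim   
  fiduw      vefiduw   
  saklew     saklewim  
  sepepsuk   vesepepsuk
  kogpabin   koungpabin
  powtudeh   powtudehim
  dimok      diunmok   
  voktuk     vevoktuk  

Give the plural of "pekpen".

"pekpen" has last vowel 'e'. The stems whose last vowel is 'e' (hihen → hihenim, saklew → saklewim, powtudeh → powtudehim) add -im.
The other patterns: stems whose last vowel is 'u' add the prefix ve-; stems whose last vowel is 'i' or 'o' insert -un- after the first vowel.
So pekpen → pekpenim.

pekpenim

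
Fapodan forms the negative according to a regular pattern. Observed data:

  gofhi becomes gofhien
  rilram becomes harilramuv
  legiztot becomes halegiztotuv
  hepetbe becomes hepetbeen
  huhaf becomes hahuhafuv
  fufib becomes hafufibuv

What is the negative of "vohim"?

fufib and gofhi both have last vowel 'i' yet inflect differently (hafufibuv, gofhien), so the last vowel is not what conditions the rule; whether the stem ends in a vowel or a consonant is.
"vohim" ends in a consonant. The stems ending in a consonant (legiztot → halegiztotuv, fufib → hafufibuv, rilram → harilramuv) add ha- … -uv around the stem.
The other pattern: stems ending in a vowel add -en.
So vohim → havohimuv.

havohimuv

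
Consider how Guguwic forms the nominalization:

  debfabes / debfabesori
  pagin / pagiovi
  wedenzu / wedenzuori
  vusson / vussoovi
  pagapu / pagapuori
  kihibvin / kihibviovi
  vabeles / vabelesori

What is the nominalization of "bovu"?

bovuori

pagin and pagapu both begin with p- yet inflect differently (pagiovi, pagapuori), so the first letter is not what conditions the rule; the final letter is.
"bovu" ends in -u. The stems ending in -u (pagapu → pagapuori, wedenzu → wedenzuori) add -ori.
The other pattern: stems ending in -n drop the final letter and add -ovi.
So bovu → bovuori.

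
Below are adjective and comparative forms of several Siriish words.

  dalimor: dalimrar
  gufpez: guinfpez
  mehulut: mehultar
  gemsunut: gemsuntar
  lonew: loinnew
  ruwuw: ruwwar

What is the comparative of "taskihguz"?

lonew and ruwuw both end in -w yet inflect differently (loinnew, ruwwar), so the final letter is not what conditions the rule; the last vowel is.
"taskihguz" has last vowel 'u'. The stems whose last vowel is 'u' (mehulut → mehultar, ruwuw → ruwwar, gemsunut → gemsuntar) delete the last vowel and add -ar.
So taskihguz → taskihgzar.

taskihgzar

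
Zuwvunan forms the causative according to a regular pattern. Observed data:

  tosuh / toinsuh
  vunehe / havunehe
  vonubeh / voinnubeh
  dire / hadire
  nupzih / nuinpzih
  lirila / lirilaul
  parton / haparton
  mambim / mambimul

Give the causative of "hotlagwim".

hotlagwimul

dire and vonubeh both have last vowel 'e' yet inflect differently (hadire, voinnubeh), so the last vowel is not what conditions the rule; the final letter is.
"hotlagwim" ends in -m. The one such stem in the data (mambim → mambimul) adds -ul, so the same rule applies.
So hotlagwim → hotlagwimul.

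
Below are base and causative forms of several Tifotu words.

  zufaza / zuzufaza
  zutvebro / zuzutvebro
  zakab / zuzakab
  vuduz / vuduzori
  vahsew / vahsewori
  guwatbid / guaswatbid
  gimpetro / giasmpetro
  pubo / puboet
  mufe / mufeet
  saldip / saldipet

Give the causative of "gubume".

guasbume

"gubume" begins with g-. The stems beginning with g- (guwatbid → guaswatbid, gimpetro → giasmpetro) insert -as- after the first vowel.
So gubume → guasbume.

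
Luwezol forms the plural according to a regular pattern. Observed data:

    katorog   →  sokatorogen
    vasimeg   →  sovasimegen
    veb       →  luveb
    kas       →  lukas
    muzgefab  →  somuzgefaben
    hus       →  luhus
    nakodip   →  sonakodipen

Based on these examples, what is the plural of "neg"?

"neg" has 1 vowel. The stems with 1 vowel (kas → lukas, hus → luhus, veb → luveb) add the prefix lu-.
The other pattern: stems with 3 vowels add so- … -en around the stem.
So neg → luneg.

luneg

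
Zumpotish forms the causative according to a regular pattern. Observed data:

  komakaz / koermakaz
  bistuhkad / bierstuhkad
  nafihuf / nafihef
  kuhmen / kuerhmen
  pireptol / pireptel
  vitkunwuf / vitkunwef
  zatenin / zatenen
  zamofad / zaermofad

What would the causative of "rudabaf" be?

kuhmen and zatenin both end in -n yet inflect differently (kuerhmen, zatenen), so the final letter is not what conditions the rule; the last vowel is.
"rudabaf" has last vowel 'a'. The stems whose last vowel is 'a' (zamofad → zaermofad, komakaz → koermakaz, bistuhkad → bierstuhkad) insert -er- after the first vowel.
So rudabaf → ruerdabaf.

ruerdabaf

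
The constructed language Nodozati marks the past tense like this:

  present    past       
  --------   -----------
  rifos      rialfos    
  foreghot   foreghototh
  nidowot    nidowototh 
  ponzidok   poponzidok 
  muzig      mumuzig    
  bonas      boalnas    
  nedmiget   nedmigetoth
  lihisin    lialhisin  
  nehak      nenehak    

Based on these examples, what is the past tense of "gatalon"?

gaaltalon

nidowot and ponzidok both have last vowel 'o' yet inflect differently (nidowototh, poponzidok), so the last vowel is not what conditions the rule; the final letter is.
"gatalon" ends in -n. The one such stem in the data (lihisin → lialhisin) inserts -al- after the first vowel (as do bonas, rifos), so the same rule applies.
The other patterns: stems ending in -t add -oth; stems ending in -g or -k repeat the first consonant+vowel as a prefix.
So gatalon → gaaltalon.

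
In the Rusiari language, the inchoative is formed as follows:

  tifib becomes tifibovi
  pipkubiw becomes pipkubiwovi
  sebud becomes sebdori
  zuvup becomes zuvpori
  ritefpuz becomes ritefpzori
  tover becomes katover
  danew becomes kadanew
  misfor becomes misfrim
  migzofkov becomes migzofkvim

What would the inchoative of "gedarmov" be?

gedarmvim

pipkubiw and danew both end in -w yet inflect differently (pipkubiwovi, kadanew), so the final letter is not what conditions the rule; the last vowel is.
"gedarmov" has last vowel 'o'. The stems whose last vowel is 'o' (misfor → misfrim, migzofkov → migzofkvim) delete the last vowel and add -im.
The other patterns: stems whose last vowel is 'i' add -ovi; stems whose last vowel is 'u' delete the last vowel and add -ori; stems whose last vowel is 'e' add the prefix ka-.
So gedarmov → gedarmvim.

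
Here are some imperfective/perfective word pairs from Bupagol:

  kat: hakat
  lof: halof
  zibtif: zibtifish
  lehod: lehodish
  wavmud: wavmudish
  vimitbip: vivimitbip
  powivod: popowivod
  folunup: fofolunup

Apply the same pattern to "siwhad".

lof and zibtif both end in -f yet inflect differently (halof, zibtifish), so the final letter is not what conditions the rule; the number of vowels is.
"siwhad" has 2 vowels. The stems with 2 vowels (zibtif → zibtifish, lehod → lehodish, wavmud → wavmudish) add -ish.
So siwhad → siwhadish.

siwhadish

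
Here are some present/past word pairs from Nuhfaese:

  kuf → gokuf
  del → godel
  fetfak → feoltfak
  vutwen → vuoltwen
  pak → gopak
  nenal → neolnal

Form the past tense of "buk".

gobuk

fetfak and pak both end in -k yet inflect differently (feoltfak, gopak), so the final letter is not what conditions the rule; the number of vowels is.
"buk" has 1 vowel. The stems with 1 vowel (pak → gopak, kuf → gokuf, del → godel) add the prefix go-.
The other pattern: stems with 2 vowels insert -ol- after the first vowel.
So buk → gobuk.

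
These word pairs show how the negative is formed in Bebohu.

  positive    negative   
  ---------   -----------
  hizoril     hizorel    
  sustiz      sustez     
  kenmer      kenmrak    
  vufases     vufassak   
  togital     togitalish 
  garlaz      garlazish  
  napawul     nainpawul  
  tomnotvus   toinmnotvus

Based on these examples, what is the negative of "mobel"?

"mobel" has last vowel 'e'. The stems whose last vowel is 'e' (kenmer → kenmrak, vufases → vufassak) delete the last vowel and add -ak.
The other patterns: stems whose last vowel is 'i' change the last vowel to 'e'; stems whose last vowel is 'a' add -ish; stems whose last vowel is 'u' insert -in- after the first vowel.
So mobel → moblak.

moblak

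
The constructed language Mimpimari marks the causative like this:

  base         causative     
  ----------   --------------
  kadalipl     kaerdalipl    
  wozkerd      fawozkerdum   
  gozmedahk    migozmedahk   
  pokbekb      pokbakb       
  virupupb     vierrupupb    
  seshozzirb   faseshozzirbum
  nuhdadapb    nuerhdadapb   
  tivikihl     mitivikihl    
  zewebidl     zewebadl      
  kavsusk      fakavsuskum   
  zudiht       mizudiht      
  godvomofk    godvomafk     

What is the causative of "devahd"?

midevahd

tivikihl and kadalipl both end in -l yet inflect differently (mitivikihl, kaerdalipl), so the final letter is not what conditions the rule; the second-to-last letter is.
"devahd" has second-to-last letter 'h'. The stems whose second-to-last letter is 'h' (zudiht → mizudiht, gozmedahk → migozmedahk, tivikihl → mitivikihl) add the prefix mi-.
So devahd → midevahd.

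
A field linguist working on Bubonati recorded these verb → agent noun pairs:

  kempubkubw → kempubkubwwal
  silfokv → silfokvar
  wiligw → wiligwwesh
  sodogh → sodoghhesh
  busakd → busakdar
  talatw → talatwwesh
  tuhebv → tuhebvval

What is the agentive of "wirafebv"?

wirafebvval

silfokv and tuhebv both end in -v yet inflect differently (silfokvar, tuhebvval), so the final letter is not what conditions the rule; the second-to-last letter is.
"wirafebv" has second-to-last letter 'b'. The stems whose second-to-last letter is 'b' (tuhebv → tuhebvval, kempubkubw → kempubkubwwal) double the final consonant and add -al.
So wirafebv → wirafebvval.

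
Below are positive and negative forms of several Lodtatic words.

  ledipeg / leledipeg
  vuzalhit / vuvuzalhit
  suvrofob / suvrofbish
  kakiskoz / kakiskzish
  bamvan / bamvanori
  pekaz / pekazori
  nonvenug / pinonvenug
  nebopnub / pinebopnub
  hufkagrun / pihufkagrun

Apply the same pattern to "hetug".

pihetug

kakiskoz and pekaz both end in -z yet inflect differently (kakiskzish, pekazori), so the final letter is not what conditions the rule; the last vowel is.
"hetug" has last vowel 'u'. The stems whose last vowel is 'u' (nonvenug → pinonvenug, nebopnub → pinebopnub, hufkagrun → pihufkagrun) add the prefix pi-.
So hetug → pihetug.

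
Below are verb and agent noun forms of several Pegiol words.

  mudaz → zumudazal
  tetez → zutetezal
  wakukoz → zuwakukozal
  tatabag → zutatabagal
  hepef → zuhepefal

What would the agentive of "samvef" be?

zusamvefal

Every pair shown (mudaz → zumudazal, tetez → zutetezal, wakukoz → zuwakukozal, …) follows the same rule: add zu- … -al around the stem.
So samvef → zusamvefal.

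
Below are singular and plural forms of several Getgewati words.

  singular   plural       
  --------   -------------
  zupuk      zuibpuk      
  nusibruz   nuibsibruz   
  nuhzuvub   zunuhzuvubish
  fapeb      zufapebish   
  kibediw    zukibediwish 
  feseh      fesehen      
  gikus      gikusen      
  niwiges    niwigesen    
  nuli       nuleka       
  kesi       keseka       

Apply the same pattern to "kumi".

zupuk and nuhzuvub both have last vowel 'u' yet inflect differently (zuibpuk, zunuhzuvubish), so the last vowel is not what conditions the rule; the final letter is.
"kumi" ends in -i. The stems ending in -i (nuli → nuleka, kesi → keseka) drop the final letter and add -eka.
So kumi → kumeka.

kumeka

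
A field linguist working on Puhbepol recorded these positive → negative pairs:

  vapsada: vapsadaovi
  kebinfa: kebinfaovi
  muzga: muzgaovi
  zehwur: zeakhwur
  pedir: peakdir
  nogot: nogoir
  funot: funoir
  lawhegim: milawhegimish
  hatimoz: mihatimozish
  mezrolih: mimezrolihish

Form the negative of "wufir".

wuakfir

pedir and lawhegim both have last vowel 'i' yet inflect differently (peakdir, milawhegimish), so the last vowel is not what conditions the rule; the final letter is.
"wufir" ends in -r. The stems ending in -r (zehwur → zeakhwur, pedir → peakdir) insert -ak- after the first vowel.
The other patterns: stems ending in -a add -ovi; stems ending in -t drop the final letter and add -ir; stems ending in -h, -m or -z add mi- … -ish around the stem.
So wufir → wuakfir.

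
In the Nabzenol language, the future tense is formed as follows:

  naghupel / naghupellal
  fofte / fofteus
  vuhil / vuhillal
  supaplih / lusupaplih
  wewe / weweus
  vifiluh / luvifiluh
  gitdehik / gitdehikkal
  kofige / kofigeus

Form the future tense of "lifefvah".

supaplih and vuhil both have last vowel 'i' yet inflect differently (lusupaplih, vuhillal), so the last vowel is not what conditions the rule; the final letter is.
"lifefvah" ends in -h. The stems ending in -h (supaplih → lusupaplih, vifiluh → luvifiluh) add the prefix lu-.
So lifefvah → lulifefvah.

lulifefvah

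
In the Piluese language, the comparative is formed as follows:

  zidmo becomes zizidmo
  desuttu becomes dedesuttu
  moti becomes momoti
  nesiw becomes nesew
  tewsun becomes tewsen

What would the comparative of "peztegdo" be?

moti and nesiw both have last vowel 'i' yet inflect differently (momoti, nesew), so the last vowel is not what conditions the rule; whether the stem ends in a vowel or a consonant is.
"peztegdo" ends in a vowel. The stems ending in a vowel (zidmo → zizidmo, desuttu → dedesuttu, moti → momoti) repeat the first consonant+vowel as a prefix.
The other pattern: stems ending in a consonant change the last vowel to 'e'.
So peztegdo → pepeztegdo.

pepeztegdo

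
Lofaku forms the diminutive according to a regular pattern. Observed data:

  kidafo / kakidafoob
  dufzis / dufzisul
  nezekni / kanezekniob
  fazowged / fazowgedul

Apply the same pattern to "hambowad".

nezekni and dufzis both have last vowel 'i' yet inflect differently (kanezekniob, dufzisul), so the last vowel is not what conditions the rule; whether the stem ends in a vowel or a consonant is.
"hambowad" ends in a consonant. The stems ending in a consonant (dufzis → dufzisul, fazowged → fazowgedul) add -ul.
The other pattern: stems ending in a vowel add ka- … -ob around the stem.
So hambowad → hambowadul.

hambowadul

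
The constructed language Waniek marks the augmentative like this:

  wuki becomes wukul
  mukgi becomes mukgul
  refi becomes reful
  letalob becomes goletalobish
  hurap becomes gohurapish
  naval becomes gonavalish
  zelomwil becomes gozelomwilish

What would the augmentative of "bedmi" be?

bedmul

"bedmi" ends in -i. The stems ending in -i (wuki → wukul, mukgi → mukgul, refi → reful) drop the final letter and add -ul.
So bedmi → bedmul.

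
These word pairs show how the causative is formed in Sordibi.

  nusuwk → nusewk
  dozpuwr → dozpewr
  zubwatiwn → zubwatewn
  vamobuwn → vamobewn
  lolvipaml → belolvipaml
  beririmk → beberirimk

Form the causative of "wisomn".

nusuwk and beririmk both end in -k yet inflect differently (nusewk, beberirimk), so the final letter is not what conditions the rule; the second-to-last letter is.
"wisomn" has second-to-last letter 'm'. The stems whose second-to-last letter is 'm' (lolvipaml → belolvipaml, beririmk → beberirimk) add the prefix be-.
So wisomn → bewisomn.

bewisomn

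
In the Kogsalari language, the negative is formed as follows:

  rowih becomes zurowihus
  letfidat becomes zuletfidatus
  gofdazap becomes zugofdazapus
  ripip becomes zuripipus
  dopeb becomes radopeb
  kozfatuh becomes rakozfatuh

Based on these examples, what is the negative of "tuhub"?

ratuhub

rowih and kozfatuh both end in -h yet inflect differently (zurowihus, rakozfatuh), so the final letter is not what conditions the rule; the last vowel is.
"tuhub" has last vowel 'u'. The one such stem in the data (kozfatuh → rakozfatuh) adds the prefix ra-, so the same rule applies.
So tuhub → ratuhub.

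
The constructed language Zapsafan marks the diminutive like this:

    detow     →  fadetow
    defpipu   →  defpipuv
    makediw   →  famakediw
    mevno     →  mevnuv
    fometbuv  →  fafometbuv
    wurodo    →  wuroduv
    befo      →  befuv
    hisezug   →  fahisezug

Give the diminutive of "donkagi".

donkaguv

mevno and detow both have last vowel 'o' yet inflect differently (mevnuv, fadetow), so the last vowel is not what conditions the rule; whether the stem ends in a vowel or a consonant is.
"donkagi" ends in a vowel. The stems ending in a vowel (defpipu → defpipuv, mevno → mevnuv, wurodo → wuroduv) drop the final letter and add -uv.
So donkagi → donkaguv.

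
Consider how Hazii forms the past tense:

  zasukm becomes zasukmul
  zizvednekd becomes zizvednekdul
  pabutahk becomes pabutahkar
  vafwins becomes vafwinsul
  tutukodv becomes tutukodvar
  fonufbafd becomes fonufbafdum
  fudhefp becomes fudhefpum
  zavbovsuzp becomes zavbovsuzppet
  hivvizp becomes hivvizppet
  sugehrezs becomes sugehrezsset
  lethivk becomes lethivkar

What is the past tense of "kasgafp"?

kasgafpum

vafwins and sugehrezs both end in -s yet inflect differently (vafwinsul, sugehrezsset), so the final letter is not what conditions the rule; the second-to-last letter is.
"kasgafp" has second-to-last letter 'f'. The stems whose second-to-last letter is 'f' (fonufbafd → fonufbafdum, fudhefp → fudhefpum) add -um.
So kasgafp → kasgafpum.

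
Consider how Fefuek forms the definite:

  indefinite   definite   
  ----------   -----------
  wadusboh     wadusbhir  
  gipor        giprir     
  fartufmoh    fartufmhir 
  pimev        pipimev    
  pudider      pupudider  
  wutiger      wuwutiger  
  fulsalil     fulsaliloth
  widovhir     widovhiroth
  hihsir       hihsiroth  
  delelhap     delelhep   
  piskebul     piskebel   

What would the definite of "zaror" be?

"zaror" has last vowel 'o'. The stems whose last vowel is 'o' (wadusboh → wadusbhir, gipor → giprir, fartufmoh → fartufmhir) delete the last vowel and add -ir.
The other patterns: stems whose last vowel is 'e' repeat the first consonant+vowel as a prefix; stems whose last vowel is 'i' add -oth; stems whose last vowel is 'a' or 'u' change the last vowel to 'e'.
So zaror → zarrir.

zarrir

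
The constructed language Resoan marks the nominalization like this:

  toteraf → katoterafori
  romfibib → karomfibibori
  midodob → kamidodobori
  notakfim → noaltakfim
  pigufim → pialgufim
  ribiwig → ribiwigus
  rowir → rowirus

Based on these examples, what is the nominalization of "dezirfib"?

romfibib and notakfim both have last vowel 'i' yet inflect differently (karomfibibori, noaltakfim), so the last vowel is not what conditions the rule; the final letter is.
"dezirfib" ends in -b. The stems ending in -b (romfibib → karomfibibori, midodob → kamidodobori) add ka- … -ori around the stem.
The other patterns: stems ending in -m insert -al- after the first vowel; stems ending in -g or -r add -us.
So dezirfib → kadezirfibori.

kadezirfibori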